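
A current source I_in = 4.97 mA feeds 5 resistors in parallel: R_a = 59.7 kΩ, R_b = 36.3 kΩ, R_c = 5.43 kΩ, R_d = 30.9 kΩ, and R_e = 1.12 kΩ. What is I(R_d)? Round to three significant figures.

I ≈ 0.139 mA

Total conductance ΣG = 1/59.7 + 1/36.3 + 1/5.43 + 1/30.9 + 1/1.12 = 1.154 (units of 1/kΩ).
Current divider: I(R_d) = I_in · G_k/ΣG = 4.97 × (0.03236/1.154) = 4.97 × 0.02805 = 0.1394 mA.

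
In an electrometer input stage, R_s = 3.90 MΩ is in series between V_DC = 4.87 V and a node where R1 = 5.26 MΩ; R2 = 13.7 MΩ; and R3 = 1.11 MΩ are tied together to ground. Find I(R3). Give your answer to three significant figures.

Combine the parallel branches: R_p = (1/5.26 + 1/13.7 + 1/1.11)⁻¹ = 0.8591 MΩ.
V_A = 4.87 × 0.8591/4.759 = 0.8791 V.
Branch current I = V_A/R3 = 0.8791/1.11 = 0.7920 µA.

I ≈ 0.792 µA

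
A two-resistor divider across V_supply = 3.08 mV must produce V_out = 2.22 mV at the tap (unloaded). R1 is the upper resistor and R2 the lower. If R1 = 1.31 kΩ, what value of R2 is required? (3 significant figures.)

R2 ≈ 3.38 kΩ

The divider ratio is R2/(R1+R2) = 2.22/3.08 = 0.7208.
Rearranging, R2 = R1·k/(1−k) = 1.31 × 2.581 = 3.382 kΩ.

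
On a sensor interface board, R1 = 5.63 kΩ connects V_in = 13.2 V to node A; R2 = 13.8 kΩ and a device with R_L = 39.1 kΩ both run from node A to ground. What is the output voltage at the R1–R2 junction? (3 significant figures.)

The load sits in parallel with R2, giving an effective lower resistance R2' = R2·R_L/(R2+R_L) = 10.20 kΩ.
Now apply the divider: V_out = 13.2 × 0.6443 = 8.505 V.
(Unloaded it would be 9.38 V; the load pulls it down.)

V_out ≈ 8.51 V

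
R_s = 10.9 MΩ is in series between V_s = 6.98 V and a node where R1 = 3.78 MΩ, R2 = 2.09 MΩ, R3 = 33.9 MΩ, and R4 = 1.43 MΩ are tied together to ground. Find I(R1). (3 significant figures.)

Combine the parallel branches: R_p = (1/3.78 + 1/2.09 + 1/33.9 + 1/1.43)⁻¹ = 0.6794 MΩ.
Node voltage V_A = V_s · R_p/(R_s + R_p) = 6.98 × 0.05868 = 0.4096 V.
I(R1) = V_A / R1 = 0.4096/3.78 = 0.1083 µA.

I ≈ 0.108 µA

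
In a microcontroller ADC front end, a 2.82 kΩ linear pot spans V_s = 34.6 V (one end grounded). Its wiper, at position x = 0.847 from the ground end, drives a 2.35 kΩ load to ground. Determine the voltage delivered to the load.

V_out ≈ 25.4 V

Lower segment x·R_p = 2.389 kΩ; upper segment (1−x)·R_p = 0.4315 kΩ.
R_L loads the lower segment: effective lower R = 1.185 kΩ.
V_out = 34.6 × 1.185/(0.4315 + 1.185) = 25.36 V.
(Unloaded: V_out = x·V_s = 29.3 V.)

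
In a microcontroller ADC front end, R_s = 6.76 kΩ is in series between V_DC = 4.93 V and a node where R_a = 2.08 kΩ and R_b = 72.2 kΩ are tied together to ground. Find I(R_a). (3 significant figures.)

I ≈ 0.546 mA

Parallel bank: R_p = 1/(1/2.08 + 1/72.2) = 2.022 kΩ.
Node voltage V_A = V_DC · R_p/(R_s + R_p) = 4.93 × 0.2302 = 1.135 V.
I(R_a) = V_A / R_a = 1.135/2.08 = 0.5457 mA.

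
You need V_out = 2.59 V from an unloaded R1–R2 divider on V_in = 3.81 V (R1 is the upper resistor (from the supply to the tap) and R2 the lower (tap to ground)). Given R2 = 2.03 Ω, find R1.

Required fraction k = V_out/V_in = 0.6798.
Rearranging, R1 = R2·(1−k)/k = 2.03 × 0.4710 = 0.9562 Ω.

R1 ≈ 0.956 Ω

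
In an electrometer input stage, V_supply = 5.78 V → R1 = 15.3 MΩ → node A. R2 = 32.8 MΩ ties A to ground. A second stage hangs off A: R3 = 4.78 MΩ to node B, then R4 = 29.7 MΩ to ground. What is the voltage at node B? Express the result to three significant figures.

V_B ≈ 2.61 V

Node A sees R2 in parallel with the series input of stage 2, R3 + R4 = 34.48 MΩ.
R2 ‖ (R3+R4) = 16.81 MΩ.
So V_A = 5.78 × 0.5235 = 3.026 V.
Then the unloaded second divider: V_B = V_A × R4/(R3+R4) = 3.026 × 0.8614 = 2.606 V.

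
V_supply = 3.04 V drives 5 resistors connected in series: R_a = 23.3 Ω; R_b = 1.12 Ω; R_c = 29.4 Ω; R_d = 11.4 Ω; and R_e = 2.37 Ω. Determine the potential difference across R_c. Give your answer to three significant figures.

ΣR = 23.3 + 1.12 + 29.4 + 11.4 + 2.37 = 67.59 Ω.
Voltage divider: V = V_supply · (29.40 / 67.59) = 3.04 × 0.4350 = 1.322 V.

V ≈ 1.32 V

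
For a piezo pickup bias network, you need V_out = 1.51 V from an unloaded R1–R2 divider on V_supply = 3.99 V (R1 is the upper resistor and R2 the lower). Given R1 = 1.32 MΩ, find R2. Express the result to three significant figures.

R2 ≈ 0.804 MΩ

The divider ratio is R2/(R1+R2) = 1.51/3.99 = 0.3784.
Rearranging, R2 = R1·k/(1−k) = 1.32 × 0.6089 = 0.8037 MΩ.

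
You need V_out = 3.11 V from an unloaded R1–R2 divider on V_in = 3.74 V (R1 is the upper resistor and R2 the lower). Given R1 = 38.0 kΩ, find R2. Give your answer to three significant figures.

The divider ratio is R2/(R1+R2) = 3.11/3.74 = 0.8316.
So R2 = R1 · V_out/(V_in − V_out) = 38.0 × 3.11/(3.74 − 3.11) = 38.0 × 4.937 = 187.6 kΩ.

R2 ≈ 188 kΩ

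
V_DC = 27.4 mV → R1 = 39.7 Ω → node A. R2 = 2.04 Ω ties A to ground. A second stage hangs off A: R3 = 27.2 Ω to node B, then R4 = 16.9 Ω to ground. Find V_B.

V_B ≈ 0.492 mV

Node A sees R2 in parallel with the series input of stage 2, R3 + R4 = 44.10 Ω.
Effective lower resistance at A: R2 ‖ 44.10 = 1.950 Ω.
V_A = 27.4 × 1.950/(39.7 + 1.950) = 1.283 mV.
Then the unloaded second divider: V_B = V_A × R4/(R3+R4) = 1.283 × 0.3832 = 0.4916 mV.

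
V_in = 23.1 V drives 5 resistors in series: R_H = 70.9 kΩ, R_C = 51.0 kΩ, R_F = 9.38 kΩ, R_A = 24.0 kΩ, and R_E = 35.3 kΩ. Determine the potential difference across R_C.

V ≈ 6.18 V

Series total: ΣR = 70.9 + 51.0 + 9.38 + 24.0 + 35.3 = 190.6 kΩ.
Voltage divider: V = V_in · (51.00 / 190.6) = 23.1 × 0.2676 = 6.182 V.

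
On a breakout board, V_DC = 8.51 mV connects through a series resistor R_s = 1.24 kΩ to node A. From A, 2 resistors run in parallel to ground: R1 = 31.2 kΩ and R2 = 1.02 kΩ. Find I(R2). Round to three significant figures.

I ≈ 3.70 µA

Combine the parallel branches: R_p = (1/31.2 + 1/1.02)⁻¹ = 0.9877 kΩ.
Node voltage V_A = V_DC · R_p/(R_s + R_p) = 8.51 × 0.4434 = 3.773 mV.
Branch current I = V_A/R2 = 3.773/1.02 = 3.699 µA.
(Equivalently: I_total = 3.820 µA, then current-divider fraction G_k/ΣG = 0.9683.)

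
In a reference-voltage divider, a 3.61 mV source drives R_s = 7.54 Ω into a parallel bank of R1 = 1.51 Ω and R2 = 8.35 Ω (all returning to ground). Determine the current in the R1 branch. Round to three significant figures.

I ≈ 0.347 mA

Equivalent of the parallel group: R_p = 1.279 Ω.
Node voltage V_A = V_DC · R_p/(R_s + R_p) = 3.61 × 0.1450 = 0.5235 mV.
I(R1) = V_A / R1 = 0.5235/1.51 = 0.3467 mA.
(Check via current divider: I_total = 0.4094 mA; share G_k/ΣG = 0.8469 → same result.)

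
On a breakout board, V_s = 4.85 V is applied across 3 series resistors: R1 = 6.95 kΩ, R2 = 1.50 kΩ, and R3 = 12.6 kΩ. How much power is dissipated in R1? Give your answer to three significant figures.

ΣR = 21.05 kΩ → I = 4.85/21.05 = 0.2304 mA.
V(R1) = I·R = 1.601 V; P = V·I = 1.601 × 0.2304 = 0.3689 mW.

P ≈ 0.369 mW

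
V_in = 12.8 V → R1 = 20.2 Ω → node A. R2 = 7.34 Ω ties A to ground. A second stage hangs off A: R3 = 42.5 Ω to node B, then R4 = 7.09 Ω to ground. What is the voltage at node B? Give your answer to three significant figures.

The second stage (R3 + R4 = 49.59 Ω) loads node A in parallel with R2.
Effective lower resistance at A: R2 ‖ 49.59 = 6.394 Ω.
V_A = 12.8 × 6.394/(20.2 + 6.394) = 3.077 V.
Then the unloaded second divider: V_B = V_A × R4/(R3+R4) = 3.077 × 0.1430 = 0.4400 V.

V_B ≈ 0.440 V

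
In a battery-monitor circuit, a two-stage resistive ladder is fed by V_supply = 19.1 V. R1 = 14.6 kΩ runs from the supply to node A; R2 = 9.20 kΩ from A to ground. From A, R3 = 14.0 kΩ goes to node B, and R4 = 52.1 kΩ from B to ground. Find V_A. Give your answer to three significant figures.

The second stage (R3 + R4 = 66.10 kΩ) loads node A in parallel with R2.
R2 ‖ (R3+R4) = 8.076 kΩ.
V_A = 19.1 × 8.076/(14.6 + 8.076) = 6.802 V.

V_A ≈ 6.80 V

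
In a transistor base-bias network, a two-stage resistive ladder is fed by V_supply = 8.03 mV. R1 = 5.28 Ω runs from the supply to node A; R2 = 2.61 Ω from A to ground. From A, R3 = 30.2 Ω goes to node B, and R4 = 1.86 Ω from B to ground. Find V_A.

V_A ≈ 2.52 mV

Looking into the second stage from A: R3 + R4 = 32.06 Ω appears in parallel with R2.
Effective lower resistance at A: R2 ‖ 32.06 = 2.414 Ω.
V_A = 8.03 × 2.414/(5.28 + 2.414) = 2.519 mV.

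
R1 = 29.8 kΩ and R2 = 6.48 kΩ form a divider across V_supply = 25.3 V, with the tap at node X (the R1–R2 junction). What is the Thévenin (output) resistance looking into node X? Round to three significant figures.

Looking into X with the source shorted: R_th = R1·R2/(R1+R2) = 29.80 × 6.48/36.28 = 5.323 kΩ.

R_th ≈ 5.32 kΩ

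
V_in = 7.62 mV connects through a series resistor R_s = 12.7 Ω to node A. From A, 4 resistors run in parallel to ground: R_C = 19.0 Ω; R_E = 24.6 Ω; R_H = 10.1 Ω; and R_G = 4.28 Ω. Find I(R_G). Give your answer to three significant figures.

I ≈ 0.278 mA

Parallel bank: R_p = 1/(1/19.0 + 1/24.6 + 1/10.1 + 1/4.28) = 2.348 Ω.
V_A by voltage divider: V_A = 7.62 × 2.348/(12.7 + 2.348) = 1.189 mV.
Branch current I = V_A/R_G = 1.189/4.28 = 0.2778 mA.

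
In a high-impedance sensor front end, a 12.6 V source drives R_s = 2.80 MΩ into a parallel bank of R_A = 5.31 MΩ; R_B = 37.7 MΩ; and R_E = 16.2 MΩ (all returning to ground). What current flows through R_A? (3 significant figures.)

Parallel bank: R_p = 1/(1/5.31 + 1/37.7 + 1/16.2) = 3.616 MΩ.
Node voltage V_A = V_CC · R_p/(R_s + R_p) = 12.6 × 0.5636 = 7.101 V.
I(R_A) = V_A / R_A = 7.101/5.31 = 1.337 µA.
(Check via current divider: I_total = 1.964 µA; share G_k/ΣG = 0.6809 → same result.)

I ≈ 1.34 µA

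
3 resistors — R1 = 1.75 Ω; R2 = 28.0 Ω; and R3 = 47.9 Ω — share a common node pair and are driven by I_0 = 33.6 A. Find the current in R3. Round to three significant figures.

I ≈ 1.12 A

Conductances: ΣG = 1/1.75 + 1/28.0 + 1/47.9 = 0.6280 (1/Ω).
Current divider: I(R3) = I_0 · G_k/ΣG = 33.6 × (0.02088/0.6280) = 33.6 × 0.03324 = 1.117 A.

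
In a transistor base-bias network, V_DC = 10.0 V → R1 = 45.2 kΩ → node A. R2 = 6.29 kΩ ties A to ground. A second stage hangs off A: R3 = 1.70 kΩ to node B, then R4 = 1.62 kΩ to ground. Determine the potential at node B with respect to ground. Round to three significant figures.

Looking into the second stage from A: R3 + R4 = 3.320 kΩ appears in parallel with R2.
R2 ‖ (R3+R4) = 2.173 kΩ.
First divider: V_A = V_DC · 2.173/(45.2 + 2.173) = 0.4587 V.
Stage 2 is unloaded, so V_B = V_A · R4/(R3+R4) = 0.4587 × 1.62/3.320 = 0.2238 V.

V_B ≈ 0.224 V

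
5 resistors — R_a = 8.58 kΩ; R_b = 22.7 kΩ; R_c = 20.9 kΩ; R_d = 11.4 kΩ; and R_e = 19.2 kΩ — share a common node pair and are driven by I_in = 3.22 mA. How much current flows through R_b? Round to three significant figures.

ΣG = 1/8.58 + 1/22.7 + 1/20.9 + 1/11.4 + 1/19.2 = 0.3483.
R_b takes the fraction G_k/ΣG = 0.04405/0.3483 = 0.1265, so I = 3.22 × 0.1265 = 0.4073 mA.

I ≈ 0.407 mA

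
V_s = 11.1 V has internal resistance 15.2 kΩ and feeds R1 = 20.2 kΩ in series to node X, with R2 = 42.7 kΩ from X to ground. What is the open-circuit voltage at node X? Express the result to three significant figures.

R1' = 15.2 + 20.2 = 35.40 kΩ (source resistance + R1).
Open-circuit (no load on X): V_th = V_s · R2/(R1' + R2) = 11.1 × 42.7/(35.40 + 42.7) = 6.069 V.

V_th ≈ 6.07 V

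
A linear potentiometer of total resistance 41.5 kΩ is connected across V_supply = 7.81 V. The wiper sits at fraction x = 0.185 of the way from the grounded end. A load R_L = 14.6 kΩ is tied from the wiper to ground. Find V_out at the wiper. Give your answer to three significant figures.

V_out ≈ 1.01 V

Split the track: R_lower = x·R_p = 7.678 kΩ, R_upper = (1−x)·R_p = 33.82 kΩ.
(x·R_p) ‖ R_L = 5.032 kΩ.
Then V_out = V_supply · 5.032/(33.82 + 5.032) = 1.011 V.
(Unloaded: V_out = x·V_supply = 1.44 V.)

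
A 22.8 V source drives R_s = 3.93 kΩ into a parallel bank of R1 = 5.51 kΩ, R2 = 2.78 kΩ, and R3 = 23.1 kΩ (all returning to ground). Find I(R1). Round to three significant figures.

Parallel bank: R_p = 1/(1/5.51 + 1/2.78 + 1/23.1) = 1.711 kΩ.
V_A by voltage divider: V_A = 22.8 × 1.711/(3.93 + 1.711) = 6.915 V.
I(R1) = V_A / R1 = 6.915/5.51 = 1.255 mA.

I ≈ 1.26 mA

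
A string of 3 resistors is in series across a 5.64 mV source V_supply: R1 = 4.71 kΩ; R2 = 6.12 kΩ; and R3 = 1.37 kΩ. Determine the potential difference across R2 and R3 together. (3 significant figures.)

V ≈ 3.46 mV

ΣR = 4.71 + 6.12 + 1.37 = 12.20 kΩ.
R_{R2..R3} = 6.12 + 1.37 = 7.490 kΩ.
By the voltage-divider rule, V = 5.64 × 7.490/12.20 = 3.463 mV.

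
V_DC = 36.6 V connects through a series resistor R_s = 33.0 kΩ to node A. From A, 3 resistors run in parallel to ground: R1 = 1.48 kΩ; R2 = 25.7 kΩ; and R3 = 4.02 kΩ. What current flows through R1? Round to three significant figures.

Equivalent of the parallel group: R_p = 1.038 kΩ.
V_A = 36.6 × 1.038/34.04 = 1.116 V.
Branch current I = V_A/R1 = 1.116/1.48 = 0.7542 mA.

I ≈ 0.754 mA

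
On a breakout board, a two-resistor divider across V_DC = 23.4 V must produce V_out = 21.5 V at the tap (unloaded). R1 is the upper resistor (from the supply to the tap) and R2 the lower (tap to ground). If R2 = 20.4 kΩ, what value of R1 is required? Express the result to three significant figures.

The divider ratio is R2/(R1+R2) = 21.5/23.4 = 0.9188.
R1 = R2·(1/k − 1) = 20.4 × 0.08837 = 1.803 kΩ.

R1 ≈ 1.80 kΩ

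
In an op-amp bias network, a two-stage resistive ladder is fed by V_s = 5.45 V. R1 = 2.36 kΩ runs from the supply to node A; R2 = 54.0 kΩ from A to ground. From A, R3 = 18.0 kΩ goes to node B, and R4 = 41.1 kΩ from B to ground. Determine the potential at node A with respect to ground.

V_A ≈ 5.03 V

Looking into the second stage from A: R3 + R4 = 59.10 kΩ appears in parallel with R2.
Effective lower resistance at A: R2 ‖ 59.10 = 28.22 kΩ.
So V_A = 5.45 × 0.9228 = 5.029 V.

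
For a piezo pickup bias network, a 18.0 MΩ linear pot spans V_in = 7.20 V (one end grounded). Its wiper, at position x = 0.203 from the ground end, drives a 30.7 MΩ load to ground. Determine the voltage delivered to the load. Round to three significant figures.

V_out ≈ 1.33 V

Split the track: R_lower = x·R_p = 3.654 MΩ, R_upper = (1−x)·R_p = 14.35 MΩ.
Lower segment in parallel with the load: 3.654 ‖ 30.7 = 3.265 MΩ.
V_out = 7.20 × 3.265/(14.35 + 3.265) = 1.335 V.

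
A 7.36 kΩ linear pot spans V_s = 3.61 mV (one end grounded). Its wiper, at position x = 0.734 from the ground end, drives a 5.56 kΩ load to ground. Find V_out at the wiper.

Split the track: R_lower = x·R_p = 5.402 kΩ, R_upper = (1−x)·R_p = 1.958 kΩ.
R_L loads the lower segment: effective lower R = 2.740 kΩ.
Then V_out = V_s · 2.740/(1.958 + 2.740) = 2.106 mV.
(Unloaded: V_out = x·V_s = 2.65 mV.)

V_out ≈ 2.11 mV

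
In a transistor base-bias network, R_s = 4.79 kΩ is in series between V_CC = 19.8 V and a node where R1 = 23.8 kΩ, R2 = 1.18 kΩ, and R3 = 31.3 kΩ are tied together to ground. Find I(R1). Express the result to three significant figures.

Equivalent of the parallel group: R_p = 1.085 kΩ.
Node voltage V_A = V_CC · R_p/(R_s + R_p) = 19.8 × 0.1847 = 3.657 V.
I(R1) = V_A / R1 = 3.657/23.8 = 0.1537 mA.
(Check via current divider: I_total = 3.370 mA; share G_k/ΣG = 0.04560 → same result.)

I ≈ 0.154 mA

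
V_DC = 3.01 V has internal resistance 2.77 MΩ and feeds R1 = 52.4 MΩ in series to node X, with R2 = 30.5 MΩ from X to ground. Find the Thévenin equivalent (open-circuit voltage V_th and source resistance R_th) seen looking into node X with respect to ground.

V_th ≈ 1.07 V, R_th ≈ 19.6 MΩ

R1' = 2.77 + 52.4 = 55.17 MΩ (source resistance + R1).
V_th is the unloaded tap voltage: V_DC · R2/(R1'+R2) = 3.01 × 0.3560 = 1.072 V.
With V_DC suppressed (replaced by a short), R_th = R1' ‖ R2 = (55.17 × 30.5)/(55.17 + 30.5) = 19.64 MΩ.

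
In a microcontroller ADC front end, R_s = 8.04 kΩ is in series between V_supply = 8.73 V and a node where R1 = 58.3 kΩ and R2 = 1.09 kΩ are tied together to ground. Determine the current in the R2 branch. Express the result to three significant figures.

Parallel bank: R_p = 1/(1/58.3 + 1/1.09) = 1.070 kΩ.
V_A = 8.73 × 1.070/9.110 = 1.025 V.
I(R2) = V_A / R2 = 1.025/1.09 = 0.9407 mA.

I ≈ 0.941 mA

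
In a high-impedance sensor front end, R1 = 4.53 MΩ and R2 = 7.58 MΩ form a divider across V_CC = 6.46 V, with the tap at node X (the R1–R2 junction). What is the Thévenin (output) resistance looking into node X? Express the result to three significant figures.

R_th ≈ 2.84 MΩ

With V_CC suppressed (replaced by a short), R_th = R1 ‖ R2 = (4.530 × 7.58)/(4.530 + 7.58) = 2.835 MΩ.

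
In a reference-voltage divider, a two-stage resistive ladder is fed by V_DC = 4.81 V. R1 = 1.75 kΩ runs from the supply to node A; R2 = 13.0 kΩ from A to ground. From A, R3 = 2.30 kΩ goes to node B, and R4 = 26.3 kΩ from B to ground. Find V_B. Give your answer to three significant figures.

V_B ≈ 3.70 V

Looking into the second stage from A: R3 + R4 = 28.60 kΩ appears in parallel with R2.
Effective lower resistance at A: R2 ‖ 28.60 = 8.938 kΩ.
First divider: V_A = V_DC · 8.938/(1.75 + 8.938) = 4.022 V.
Stage 2 is unloaded, so V_B = V_A · R4/(R3+R4) = 4.022 × 26.3/28.60 = 3.699 V.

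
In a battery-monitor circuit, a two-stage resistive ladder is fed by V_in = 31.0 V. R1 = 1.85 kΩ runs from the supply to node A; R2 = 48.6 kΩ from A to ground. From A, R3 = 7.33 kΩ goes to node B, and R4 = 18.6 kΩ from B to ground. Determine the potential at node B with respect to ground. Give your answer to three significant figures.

V_B ≈ 20.0 V

The second stage (R3 + R4 = 25.93 kΩ) loads node A in parallel with R2.
R2 ‖ (R3+R4) = 16.91 kΩ.
So V_A = 31.0 × 0.9014 = 27.94 V.
V_B = V_A × 0.7173 = 20.04 V.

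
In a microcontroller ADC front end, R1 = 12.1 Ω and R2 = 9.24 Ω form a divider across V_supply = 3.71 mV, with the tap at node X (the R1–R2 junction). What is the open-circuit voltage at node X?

V_th ≈ 1.61 mV

V_th is the unloaded tap voltage: V_supply · R2/(R1+R2) = 3.71 × 0.4330 = 1.606 mV.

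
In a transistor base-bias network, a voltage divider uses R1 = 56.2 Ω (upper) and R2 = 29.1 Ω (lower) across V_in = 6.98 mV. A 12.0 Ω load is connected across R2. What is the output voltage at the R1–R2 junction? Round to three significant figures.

V_out ≈ 0.917 mV

The load sits in parallel with R2, giving an effective lower resistance R2' = R2·R_L/(R2+R_L) = 8.496 Ω.
Then V_out = V_in · R2'/(R1 + R2') = 6.98 × 8.496/64.70 = 0.9167 mV.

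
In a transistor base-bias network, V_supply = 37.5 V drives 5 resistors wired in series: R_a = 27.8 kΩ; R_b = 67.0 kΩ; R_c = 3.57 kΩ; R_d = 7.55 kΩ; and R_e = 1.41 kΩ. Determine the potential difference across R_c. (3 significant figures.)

V ≈ 1.25 V

Total series resistance ΣR = 27.8 + 67.0 + 3.57 + 7.55 + 1.41 = 107.3 kΩ.
V = V_supply · R/ΣR = 37.5 × 0.03326 = 1.247 V.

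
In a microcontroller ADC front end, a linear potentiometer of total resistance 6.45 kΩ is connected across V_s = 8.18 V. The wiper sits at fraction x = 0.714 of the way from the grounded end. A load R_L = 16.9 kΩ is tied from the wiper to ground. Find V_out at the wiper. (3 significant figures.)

The pot divides into 1.845 kΩ above the wiper and 4.605 kΩ below.
(x·R_p) ‖ R_L = 3.619 kΩ.
Loaded-divider output: V_out = 8.18 × 0.6624 = 5.418 V.

V_out ≈ 5.42 V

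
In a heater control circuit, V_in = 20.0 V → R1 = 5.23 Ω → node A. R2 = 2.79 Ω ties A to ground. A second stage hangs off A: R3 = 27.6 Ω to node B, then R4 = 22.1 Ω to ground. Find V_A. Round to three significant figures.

Node A sees R2 in parallel with the series input of stage 2, R3 + R4 = 49.70 Ω.
R2 ‖ (R3+R4) = 2.642 Ω.
First divider: V_A = V_in · 2.642/(5.23 + 2.642) = 6.712 V.

V_A ≈ 6.71 V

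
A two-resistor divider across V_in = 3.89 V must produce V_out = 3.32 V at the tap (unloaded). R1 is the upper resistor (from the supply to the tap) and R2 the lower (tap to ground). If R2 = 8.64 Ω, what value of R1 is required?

Required fraction k = V_out/V_in = 0.8535.
R1 = R2·(1/k − 1) = 8.64 × 0.1717 = 1.483 Ω.

R1 ≈ 1.48 Ω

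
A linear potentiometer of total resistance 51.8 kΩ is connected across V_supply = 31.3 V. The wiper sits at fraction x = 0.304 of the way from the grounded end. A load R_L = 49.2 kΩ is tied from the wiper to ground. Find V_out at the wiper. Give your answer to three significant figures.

The pot divides into 36.05 kΩ above the wiper and 15.75 kΩ below.
(x·R_p) ‖ R_L = 11.93 kΩ.
V_out = 31.3 × 11.93/(36.05 + 11.93) = 7.782 V.
(Unloaded: V_out = x·V_supply = 9.52 V.)

V_out ≈ 7.78 V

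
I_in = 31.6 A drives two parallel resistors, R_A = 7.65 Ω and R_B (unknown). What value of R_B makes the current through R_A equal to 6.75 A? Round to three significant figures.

R_B ≈ 2.08 Ω

In a two-way split, I_A/I_in = R_B/(R_A + R_B).
With f = 0.2136, R_B = R_A · f/(1−f) = 7.65 × 0.2716 = 2.078 Ω.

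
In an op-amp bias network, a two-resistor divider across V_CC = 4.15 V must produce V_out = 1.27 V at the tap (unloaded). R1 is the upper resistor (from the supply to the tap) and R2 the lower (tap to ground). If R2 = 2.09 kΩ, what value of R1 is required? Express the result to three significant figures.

R1 ≈ 4.74 kΩ

Required fraction k = V_out/V_CC = 0.3060.
So R1 = R2 · (V_CC/V_out − 1) = 2.09 × (4.15/1.27 − 1) = 2.09 × 2.268 = 4.740 kΩ.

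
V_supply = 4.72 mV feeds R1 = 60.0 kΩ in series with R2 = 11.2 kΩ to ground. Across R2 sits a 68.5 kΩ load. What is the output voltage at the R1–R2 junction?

The load sits in parallel with R2, giving an effective lower resistance R2' = R2·R_L/(R2+R_L) = 9.626 kΩ.
Now apply the divider: V_out = 4.72 × 0.1383 = 0.6526 mV.
(Unloaded it would be 0.742 mV; the load pulls it down.)

V_out ≈ 0.653 mV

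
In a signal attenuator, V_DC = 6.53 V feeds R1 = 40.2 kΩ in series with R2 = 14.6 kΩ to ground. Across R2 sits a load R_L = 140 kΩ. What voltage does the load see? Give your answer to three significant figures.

The load sits in parallel with R2, giving an effective lower resistance R2' = R2·R_L/(R2+R_L) = 13.22 kΩ.
Then V_out = V_DC · R2'/(R1 + R2') = 6.53 × 13.22/53.42 = 1.616 V.
(Unloaded it would be 1.74 V; the load pulls it down.)

V_out ≈ 1.62 V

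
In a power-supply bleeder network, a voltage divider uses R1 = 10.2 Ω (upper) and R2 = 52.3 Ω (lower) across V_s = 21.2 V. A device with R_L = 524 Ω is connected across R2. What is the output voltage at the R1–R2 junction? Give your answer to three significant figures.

V_out ≈ 17.5 V

The load sits in parallel with R2, giving an effective lower resistance R2' = R2·R_L/(R2+R_L) = 47.55 Ω.
Now apply the divider: V_out = 21.2 × 0.8234 = 17.46 V.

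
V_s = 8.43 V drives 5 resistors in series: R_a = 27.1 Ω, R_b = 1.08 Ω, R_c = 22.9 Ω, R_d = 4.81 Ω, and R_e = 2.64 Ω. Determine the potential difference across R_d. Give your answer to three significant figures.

V ≈ 0.693 V

Total series resistance ΣR = 27.1 + 1.08 + 22.9 + 4.81 + 2.64 = 58.53 Ω.
By the voltage-divider rule, V = 8.43 × 4.810/58.53 = 0.6928 V.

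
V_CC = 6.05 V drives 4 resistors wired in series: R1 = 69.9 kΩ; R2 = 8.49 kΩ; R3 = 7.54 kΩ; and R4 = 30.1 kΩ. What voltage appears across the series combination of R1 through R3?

Total series resistance ΣR = 69.9 + 8.49 + 7.54 + 30.1 = 116.0 kΩ.
R_{R1..R3} = 69.9 + 8.49 + 7.54 = 85.93 kΩ.
By the voltage-divider rule, V = 6.05 × 85.93/116.0 = 4.481 V.

V ≈ 4.48 V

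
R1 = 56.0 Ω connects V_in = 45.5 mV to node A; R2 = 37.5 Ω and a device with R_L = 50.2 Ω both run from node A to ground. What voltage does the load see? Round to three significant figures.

V_out ≈ 12.6 mV

The load sits in parallel with R2, giving an effective lower resistance R2' = R2·R_L/(R2+R_L) = 21.47 Ω.
Voltage divider with the loaded lower leg: V_out = 45.5 × 21.47/(56.0 + 21.47) = 45.5 × 0.2771 = 12.61 mV.
(Unloaded it would be 18.2 mV; the load pulls it down.)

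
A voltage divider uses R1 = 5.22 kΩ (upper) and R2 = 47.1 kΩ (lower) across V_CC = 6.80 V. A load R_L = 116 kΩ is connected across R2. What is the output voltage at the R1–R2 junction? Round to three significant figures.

First combine the lower leg with the load: R2 ‖ R_L = 33.50 kΩ.
Now apply the divider: V_out = 6.80 × 0.8652 = 5.883 V.

V_out ≈ 5.88 V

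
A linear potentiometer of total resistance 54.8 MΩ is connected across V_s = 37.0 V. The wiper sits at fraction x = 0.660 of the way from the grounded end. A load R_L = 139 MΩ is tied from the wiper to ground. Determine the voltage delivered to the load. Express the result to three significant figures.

Split the track: R_lower = x·R_p = 36.17 MΩ, R_upper = (1−x)·R_p = 18.63 MΩ.
R_L loads the lower segment: effective lower R = 28.70 MΩ.
Then V_out = V_s · 28.70/(18.63 + 28.70) = 22.44 V.

V_out ≈ 22.4 V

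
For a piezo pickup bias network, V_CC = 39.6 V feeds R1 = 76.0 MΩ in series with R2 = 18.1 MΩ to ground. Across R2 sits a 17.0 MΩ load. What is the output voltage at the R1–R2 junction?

The load sits in parallel with R2, giving an effective lower resistance R2' = R2·R_L/(R2+R_L) = 8.766 MΩ.
Voltage divider with the loaded lower leg: V_out = 39.6 × 8.766/(76.0 + 8.766) = 39.6 × 0.1034 = 4.095 V.

V_out ≈ 4.10 V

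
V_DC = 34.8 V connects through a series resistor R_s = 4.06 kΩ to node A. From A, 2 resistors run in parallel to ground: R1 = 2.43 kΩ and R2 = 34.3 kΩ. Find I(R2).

Equivalent of the parallel group: R_p = 2.269 kΩ.
V_A = 34.8 × 2.269/6.329 = 12.48 V.
I(R2) = V_A / R2 = 12.48/34.3 = 0.3638 mA.

I ≈ 0.364 mA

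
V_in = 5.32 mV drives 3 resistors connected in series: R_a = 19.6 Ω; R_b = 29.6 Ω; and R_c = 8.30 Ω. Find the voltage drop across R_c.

V ≈ 0.768 mV

Series total: ΣR = 19.6 + 29.6 + 8.30 = 57.50 Ω.
By the voltage-divider rule, V = 5.32 × 8.300/57.50 = 0.7679 mV.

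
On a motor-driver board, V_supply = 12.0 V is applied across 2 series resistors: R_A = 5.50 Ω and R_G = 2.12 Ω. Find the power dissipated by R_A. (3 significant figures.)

P ≈ 13.6 W

Series current I = V_supply/ΣR = 12.0/7.620 = 1.575 A.
V(R_A) = I·R = 8.661 V; P = V·I = 8.661 × 1.575 = 13.64 W.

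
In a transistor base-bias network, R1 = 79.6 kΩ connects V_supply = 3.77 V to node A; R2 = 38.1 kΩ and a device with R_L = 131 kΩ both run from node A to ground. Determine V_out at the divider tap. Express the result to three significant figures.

V_out ≈ 1.02 V

R2 ‖ R_L = (38.1 × 131)/(38.1 + 131) = 29.52 kΩ.
Voltage divider with the loaded lower leg: V_out = 3.77 × 29.52/(79.6 + 29.52) = 3.77 × 0.2705 = 1.020 V.
(Unloaded it would be 1.22 V; the load pulls it down.)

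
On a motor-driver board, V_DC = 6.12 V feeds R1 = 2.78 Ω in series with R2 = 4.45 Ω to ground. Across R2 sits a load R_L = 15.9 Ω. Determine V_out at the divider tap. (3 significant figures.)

V_out ≈ 3.40 V

First combine the lower leg with the load: R2 ‖ R_L = 3.477 Ω.
Then V_out = V_DC · R2'/(R1 + R2') = 6.12 × 3.477/6.257 = 3.401 V.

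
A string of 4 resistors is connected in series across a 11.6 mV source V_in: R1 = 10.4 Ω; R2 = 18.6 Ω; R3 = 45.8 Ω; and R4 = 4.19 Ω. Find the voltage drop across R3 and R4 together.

Series total: ΣR = 10.4 + 18.6 + 45.8 + 4.19 = 78.99 Ω.
R_{R3..R4} = 45.8 + 4.19 = 49.99 Ω.
V = V_in · R/ΣR = 11.6 × 0.6329 = 7.341 mV.

V ≈ 7.34 mV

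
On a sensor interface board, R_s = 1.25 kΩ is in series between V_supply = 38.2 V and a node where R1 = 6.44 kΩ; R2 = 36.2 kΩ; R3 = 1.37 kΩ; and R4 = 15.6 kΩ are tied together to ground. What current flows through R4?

Combine the parallel branches: R_p = (1/6.44 + 1/36.2 + 1/1.37 + 1/15.6)⁻¹ = 1.024 kΩ.
V_A by voltage divider: V_A = 38.2 × 1.024/(1.25 + 1.024) = 17.20 V.
Branch current I = V_A/R4 = 17.20/15.6 = 1.102 mA.

I ≈ 1.10 mA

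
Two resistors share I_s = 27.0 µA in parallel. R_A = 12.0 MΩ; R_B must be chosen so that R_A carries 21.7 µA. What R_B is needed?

The fraction through R_A equals R_B/(R_A+R_B).
21.7/27.0 = R_B/(R_A + R_B) → R_B = R_A · (0.8037)/(1 − 0.8037) = 12.0 × 4.094 = 49.13 MΩ.

R_B ≈ 49.1 MΩ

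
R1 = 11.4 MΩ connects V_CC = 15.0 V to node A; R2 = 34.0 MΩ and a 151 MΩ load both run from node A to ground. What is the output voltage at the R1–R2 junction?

V_out ≈ 10.6 V

First combine the lower leg with the load: R2 ‖ R_L = 27.75 MΩ.
Now apply the divider: V_out = 15.0 × 0.7088 = 10.63 V.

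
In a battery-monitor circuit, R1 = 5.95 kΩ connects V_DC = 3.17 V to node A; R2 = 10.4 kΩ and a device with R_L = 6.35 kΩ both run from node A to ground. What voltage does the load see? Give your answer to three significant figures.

The load sits in parallel with R2, giving an effective lower resistance R2' = R2·R_L/(R2+R_L) = 3.943 kΩ.
Voltage divider with the loaded lower leg: V_out = 3.17 × 3.943/(5.95 + 3.943) = 3.17 × 0.3985 = 1.263 V.

V_out ≈ 1.26 V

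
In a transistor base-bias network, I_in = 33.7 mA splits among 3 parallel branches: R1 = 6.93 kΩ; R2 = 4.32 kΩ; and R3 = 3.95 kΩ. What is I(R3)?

I ≈ 13.6 mA

ΣG = 1/6.93 + 1/4.32 + 1/3.95 = 0.6289.
R3 takes the fraction G_k/ΣG = 0.2532/0.6289 = 0.4025, so I = 33.7 × 0.4025 = 13.56 mA.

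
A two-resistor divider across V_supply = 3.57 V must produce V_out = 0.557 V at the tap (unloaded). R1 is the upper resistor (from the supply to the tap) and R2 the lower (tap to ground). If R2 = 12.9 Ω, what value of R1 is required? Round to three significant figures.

R1 ≈ 69.8 Ω

Required fraction k = V_out/V_supply = 0.1560.
Rearranging, R1 = R2·(1−k)/k = 12.9 × 5.409 = 69.78 Ω.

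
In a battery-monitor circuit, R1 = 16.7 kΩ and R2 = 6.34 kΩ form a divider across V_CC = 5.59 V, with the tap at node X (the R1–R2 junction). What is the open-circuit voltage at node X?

V_th ≈ 1.54 V

With X open, the divider is unloaded: V_th = 5.59 × 6.34/23.04 = 1.538 V.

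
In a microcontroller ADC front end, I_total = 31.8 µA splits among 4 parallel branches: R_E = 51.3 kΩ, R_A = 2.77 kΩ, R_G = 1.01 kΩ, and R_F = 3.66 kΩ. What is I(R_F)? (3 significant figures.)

I ≈ 5.29 µA

ΣG = 1/51.3 + 1/2.77 + 1/1.01 + 1/3.66 = 1.644.
R_F takes the fraction G_k/ΣG = 0.2732/1.644 = 0.1662, so I = 31.8 × 0.1662 = 5.286 µA.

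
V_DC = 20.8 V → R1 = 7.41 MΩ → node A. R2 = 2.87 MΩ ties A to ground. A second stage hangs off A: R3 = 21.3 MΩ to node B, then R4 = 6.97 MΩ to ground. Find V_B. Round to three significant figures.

V_B ≈ 1.33 V

The second stage (R3 + R4 = 28.27 MΩ) loads node A in parallel with R2.
R2 ‖ (R3+R4) = 2.605 MΩ.
V_A = 20.8 × 2.605/(7.41 + 2.605) = 5.411 V.
V_B = V_A × 0.2466 = 1.334 V.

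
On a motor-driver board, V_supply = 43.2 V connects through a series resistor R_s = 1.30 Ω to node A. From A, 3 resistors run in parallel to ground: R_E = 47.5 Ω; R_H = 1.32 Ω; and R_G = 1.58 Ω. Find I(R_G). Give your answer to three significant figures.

Combine the parallel branches: R_p = (1/47.5 + 1/1.32 + 1/1.58)⁻¹ = 0.7084 Ω.
V_A = 43.2 × 0.7084/2.008 = 15.24 V.
Branch current I = V_A/R_G = 15.24/1.58 = 9.644 A.

I ≈ 9.64 A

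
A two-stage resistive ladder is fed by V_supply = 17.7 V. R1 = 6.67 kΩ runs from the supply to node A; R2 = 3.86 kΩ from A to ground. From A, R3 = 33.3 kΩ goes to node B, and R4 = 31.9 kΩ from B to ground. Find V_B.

Looking into the second stage from A: R3 + R4 = 65.20 kΩ appears in parallel with R2.
Effective lower resistance at A: R2 ‖ 65.20 = 3.644 kΩ.
So V_A = 17.7 × 0.3533 = 6.254 V.
V_B = V_A × 0.4893 = 3.060 V.

V_B ≈ 3.06 V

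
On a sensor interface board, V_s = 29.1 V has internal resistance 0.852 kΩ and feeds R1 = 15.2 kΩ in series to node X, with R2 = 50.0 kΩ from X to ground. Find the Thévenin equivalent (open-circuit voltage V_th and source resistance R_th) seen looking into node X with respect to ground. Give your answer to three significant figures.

V_th ≈ 22.0 V, R_th ≈ 12.2 kΩ

R1' = 0.852 + 15.2 = 16.05 kΩ (source resistance + R1).
With X open, the divider is unloaded: V_th = 29.1 × 50.0/66.05 = 22.03 V.
With V_s suppressed (replaced by a short), R_th = R1' ‖ R2 = (16.05 × 50.0)/(16.05 + 50.0) = 12.15 kΩ.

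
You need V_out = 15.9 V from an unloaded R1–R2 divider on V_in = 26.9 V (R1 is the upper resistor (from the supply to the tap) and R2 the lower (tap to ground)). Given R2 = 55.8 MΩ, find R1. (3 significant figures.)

Required fraction k = V_out/V_in = 0.5911.
So R1 = R2 · (V_in/V_out − 1) = 55.8 × (26.9/15.9 − 1) = 55.8 × 0.6918 = 38.60 MΩ.

R1 ≈ 38.6 MΩ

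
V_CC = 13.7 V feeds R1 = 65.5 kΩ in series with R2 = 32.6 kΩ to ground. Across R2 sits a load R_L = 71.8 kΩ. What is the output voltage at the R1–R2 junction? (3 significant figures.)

First combine the lower leg with the load: R2 ‖ R_L = 22.42 kΩ.
Then V_out = V_CC · R2'/(R1 + R2') = 13.7 × 22.42/87.92 = 3.494 V.

V_out ≈ 3.49 V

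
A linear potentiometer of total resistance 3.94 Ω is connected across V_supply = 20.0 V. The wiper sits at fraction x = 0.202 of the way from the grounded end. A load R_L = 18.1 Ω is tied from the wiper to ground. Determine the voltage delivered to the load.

V_out ≈ 3.90 V

Split the track: R_lower = x·R_p = 0.7959 Ω, R_upper = (1−x)·R_p = 3.144 Ω.
(x·R_p) ‖ R_L = 0.7624 Ω.
Loaded-divider output: V_out = 20.0 × 0.1952 = 3.903 V.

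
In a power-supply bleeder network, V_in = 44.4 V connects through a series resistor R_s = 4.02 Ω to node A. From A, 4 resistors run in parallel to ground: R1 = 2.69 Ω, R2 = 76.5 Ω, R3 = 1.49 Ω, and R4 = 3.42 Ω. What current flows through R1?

Combine the parallel branches: R_p = (1/2.69 + 1/76.5 + 1/1.49 + 1/3.42)⁻¹ = 0.7416 Ω.
Node voltage V_A = V_in · R_p/(R_s + R_p) = 44.4 × 0.1558 = 6.915 V.
Branch current I = V_A/R1 = 6.915/2.69 = 2.571 A.
(Equivalently: I_total = 9.325 A, then current-divider fraction G_k/ΣG = 0.2757.)

I ≈ 2.57 A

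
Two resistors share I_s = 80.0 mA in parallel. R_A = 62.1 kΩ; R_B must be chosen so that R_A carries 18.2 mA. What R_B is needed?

R_B ≈ 18.3 kΩ

Two-branch current divider: I_A = I_s · R_B/(R_A + R_B).
With f = 0.2275, R_B = R_A · f/(1−f) = 62.1 × 0.2945 = 18.29 kΩ.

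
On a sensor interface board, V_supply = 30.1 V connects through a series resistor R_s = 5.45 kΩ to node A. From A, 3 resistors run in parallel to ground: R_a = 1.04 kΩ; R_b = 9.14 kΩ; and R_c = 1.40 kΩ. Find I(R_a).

Parallel bank: R_p = 1/(1/1.04 + 1/9.14 + 1/1.40) = 0.5602 kΩ.
V_A by voltage divider: V_A = 30.1 × 0.5602/(5.45 + 0.5602) = 2.805 V.
I(R_a) = V_A / R_a = 2.805/1.04 = 2.697 mA.

I ≈ 2.70 mA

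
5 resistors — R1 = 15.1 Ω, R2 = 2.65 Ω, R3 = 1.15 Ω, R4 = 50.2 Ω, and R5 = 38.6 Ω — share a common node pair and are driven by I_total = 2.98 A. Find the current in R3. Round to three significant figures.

Total conductance ΣG = 1/15.1 + 1/2.65 + 1/1.15 + 1/50.2 + 1/38.6 = 1.359 (units of 1/Ω).
R3 takes the fraction G_k/ΣG = 0.8696/1.359 = 0.6399, so I = 2.98 × 0.6399 = 1.907 A.

I ≈ 1.91 A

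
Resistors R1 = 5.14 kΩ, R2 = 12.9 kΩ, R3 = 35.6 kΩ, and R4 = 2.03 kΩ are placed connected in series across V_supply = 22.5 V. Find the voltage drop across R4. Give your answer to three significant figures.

V ≈ 0.820 V

ΣR = 5.14 + 12.9 + 35.6 + 2.03 = 55.67 kΩ.
By the voltage-divider rule, V = 22.5 × 2.030/55.67 = 0.8205 V.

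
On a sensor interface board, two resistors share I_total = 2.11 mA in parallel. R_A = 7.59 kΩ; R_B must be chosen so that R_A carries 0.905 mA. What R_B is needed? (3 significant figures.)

R_B ≈ 5.70 kΩ

Two-branch current divider: I_A = I_total · R_B/(R_A + R_B).
With f = 0.4289, R_B = R_A · f/(1−f) = 7.59 × 0.7510 = 5.700 kΩ.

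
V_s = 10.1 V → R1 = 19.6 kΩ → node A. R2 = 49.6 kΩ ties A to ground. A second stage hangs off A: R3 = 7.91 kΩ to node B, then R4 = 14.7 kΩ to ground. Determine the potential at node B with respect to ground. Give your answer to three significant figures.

Looking into the second stage from A: R3 + R4 = 22.61 kΩ appears in parallel with R2.
Effective lower resistance at A: R2 ‖ 22.61 = 15.53 kΩ.
First divider: V_A = V_s · 15.53/(19.6 + 15.53) = 4.465 V.
V_B = V_A × 0.6502 = 2.903 V.

V_B ≈ 2.90 V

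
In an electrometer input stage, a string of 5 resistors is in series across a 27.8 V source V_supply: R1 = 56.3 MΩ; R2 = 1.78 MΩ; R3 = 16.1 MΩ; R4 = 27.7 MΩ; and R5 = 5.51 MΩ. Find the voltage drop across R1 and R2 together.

ΣR = 56.3 + 1.78 + 16.1 + 27.7 + 5.51 = 107.4 MΩ.
R_{R1..R2} = 56.3 + 1.78 = 58.08 MΩ.
By the voltage-divider rule, V = 27.8 × 58.08/107.4 = 15.04 V.

V ≈ 15.0 V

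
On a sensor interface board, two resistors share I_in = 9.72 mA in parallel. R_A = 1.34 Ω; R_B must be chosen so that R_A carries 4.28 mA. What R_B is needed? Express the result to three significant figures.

Two-branch current divider: I_A = I_in · R_B/(R_A + R_B).
4.28/9.72 = R_B/(R_A + R_B) → R_B = R_A · (0.4403)/(1 − 0.4403) = 1.34 × 0.7868 = 1.054 Ω.

R_B ≈ 1.05 Ω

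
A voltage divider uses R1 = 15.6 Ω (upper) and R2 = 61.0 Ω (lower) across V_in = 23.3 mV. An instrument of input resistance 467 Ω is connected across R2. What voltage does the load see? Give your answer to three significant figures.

First combine the lower leg with the load: R2 ‖ R_L = 53.95 Ω.
Voltage divider with the loaded lower leg: V_out = 23.3 × 53.95/(15.6 + 53.95) = 23.3 × 0.7757 = 18.07 mV.

V_out ≈ 18.1 mV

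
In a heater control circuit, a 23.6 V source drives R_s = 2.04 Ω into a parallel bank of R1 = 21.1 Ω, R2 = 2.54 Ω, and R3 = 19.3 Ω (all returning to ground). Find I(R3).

Parallel bank: R_p = 1/(1/21.1 + 1/2.54 + 1/19.3) = 2.029 Ω.
V_A by voltage divider: V_A = 23.6 × 2.029/(2.04 + 2.029) = 11.77 V.
Branch current I = V_A/R3 = 11.77/19.3 = 0.6097 A.
(Equivalently: I_total = 5.800 A, then current-divider fraction G_k/ΣG = 0.1051.)

I ≈ 0.610 A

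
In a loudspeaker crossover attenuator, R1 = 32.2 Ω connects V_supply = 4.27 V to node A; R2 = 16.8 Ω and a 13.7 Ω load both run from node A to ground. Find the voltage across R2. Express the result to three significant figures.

First combine the lower leg with the load: R2 ‖ R_L = 7.546 Ω.
Now apply the divider: V_out = 4.27 × 0.1899 = 0.8107 V.

V_out ≈ 0.811 V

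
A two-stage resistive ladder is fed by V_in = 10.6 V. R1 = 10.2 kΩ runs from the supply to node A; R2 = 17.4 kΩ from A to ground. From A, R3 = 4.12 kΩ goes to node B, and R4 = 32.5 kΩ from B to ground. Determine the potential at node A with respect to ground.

The second stage (R3 + R4 = 36.62 kΩ) loads node A in parallel with R2.
R2 ‖ (R3+R4) = 11.80 kΩ.
V_A = 10.6 × 11.80/(10.2 + 11.80) = 5.684 V.

V_A ≈ 5.68 V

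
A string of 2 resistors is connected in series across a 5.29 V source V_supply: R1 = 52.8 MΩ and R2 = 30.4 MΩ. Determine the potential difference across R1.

Series total: ΣR = 52.8 + 30.4 = 83.20 MΩ.
By the voltage-divider rule, V = 5.29 × 52.80/83.20 = 3.357 V.

V ≈ 3.36 V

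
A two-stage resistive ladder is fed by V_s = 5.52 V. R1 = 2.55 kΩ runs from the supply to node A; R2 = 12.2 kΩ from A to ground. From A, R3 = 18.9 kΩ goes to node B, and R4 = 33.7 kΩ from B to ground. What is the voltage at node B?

Node A sees R2 in parallel with the series input of stage 2, R3 + R4 = 52.60 kΩ.
R2 ‖ (R3+R4) = 9.903 kΩ.
V_A = 5.52 × 9.903/(2.55 + 9.903) = 4.390 V.
V_B = V_A × 0.6407 = 2.812 V.

V_B ≈ 2.81 V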